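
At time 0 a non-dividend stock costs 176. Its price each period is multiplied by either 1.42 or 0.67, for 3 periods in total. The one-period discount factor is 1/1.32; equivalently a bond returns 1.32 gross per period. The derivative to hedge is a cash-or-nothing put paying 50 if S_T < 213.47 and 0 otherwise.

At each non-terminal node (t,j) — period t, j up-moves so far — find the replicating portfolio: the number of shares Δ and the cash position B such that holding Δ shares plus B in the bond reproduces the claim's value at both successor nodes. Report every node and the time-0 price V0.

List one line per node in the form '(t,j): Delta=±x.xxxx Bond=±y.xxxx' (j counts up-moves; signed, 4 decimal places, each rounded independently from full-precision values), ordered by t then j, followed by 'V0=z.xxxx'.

(0,0): Delta=-0.0502 Bond=9.8990
(1,0): Delta=-0.3712 Bond=50.9132
(1,1): Delta=-0.0269 Bond=7.2442
(2,0): Delta=0.0000 Bond=37.8788
(2,1): Delta=-0.3981 Bond=71.7172
(2,2): Delta=0.0000 Bond=0.0000
V0=1.0564

The replicating-portfolio and risk-neutral prices coincide; use p* = (1.32−0.67)/(1.42−0.67) = 0.8667 for the latter.
At expiry t=3: V(3,0)=50.0000, V(3,1)=50.0000, V(3,2)=0.0000, V(3,3)=0.0000
(2,0): S=79.0064. Δ = (V_up−V_dn)/(S_up−S_dn) = (50.0000−50.0000)/(112.1891−52.9343) = 0.0000. V = [p*·50.0000 + (1−p*)·50.0000]/1.32 = 37.8788. B = V − Δ·S = 37.8788.
(2,1): S=167.4464. Δ = (V_up−V_dn)/(S_up−S_dn) = (0.0000−50.0000)/(237.7739−112.1891) = -0.3981. V = [p*·0.0000 + (1−p*)·50.0000]/1.32 = 5.0505. B = V − Δ·S = 71.7172.
(2,2): S=354.8864. Δ = (V_up−V_dn)/(S_up−S_dn) = (0.0000−0.0000)/(503.9387−237.7739) = 0.0000. V = [p*·0.0000 + (1−p*)·0.0000]/1.32 = 0.0000. B = V − Δ·S = 0.0000.
(1,0): S=117.9200. Δ = (V_up−V_dn)/(S_up−S_dn) = (5.0505−37.8788)/(167.4464−79.0064) = -0.3712. V = [p*·5.0505 + (1−p*)·37.8788]/1.32 = 7.1421. B = V − Δ·S = 50.9132.
(1,1): S=249.9200. Δ = (V_up−V_dn)/(S_up−S_dn) = (0.0000−5.0505)/(354.8864−167.4464) = -0.0269. V = [p*·0.0000 + (1−p*)·5.0505]/1.32 = 0.5102. B = V − Δ·S = 7.2442.
(0,0): S=176.0000. Δ = (V_up−V_dn)/(S_up−S_dn) = (0.5102−7.1421)/(249.9200−117.9200) = -0.0502. V = [p*·0.5102 + (1−p*)·7.1421]/1.32 = 1.0564. B = V − Δ·S = 9.8990.
The time-0 hedge costs 1.0564, which is the no-arbitrage price.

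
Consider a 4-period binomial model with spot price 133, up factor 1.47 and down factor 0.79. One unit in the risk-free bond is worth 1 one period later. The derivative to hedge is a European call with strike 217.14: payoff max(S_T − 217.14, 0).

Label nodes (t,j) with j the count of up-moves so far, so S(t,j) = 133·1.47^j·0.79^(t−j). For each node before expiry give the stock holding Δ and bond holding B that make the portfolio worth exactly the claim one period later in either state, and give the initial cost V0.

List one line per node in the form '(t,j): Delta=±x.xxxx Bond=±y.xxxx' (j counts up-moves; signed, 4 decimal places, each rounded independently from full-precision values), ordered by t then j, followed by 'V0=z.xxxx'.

Since d<R<u, set p* = (R−d)/(u−d) = 0.3088; price each node as the discounted p*-expectation of its children.
At expiry t=4: V(4,0)=0.0000, V(4,1)=0.0000, V(4,2)=0.0000, V(4,3)=116.6173, V(4,4)=403.9020
(3,0): S=65.5742. Δ = (V_up−V_dn)/(S_up−S_dn) = (0.0000−0.0000)/(96.3941−51.8036) = 0.0000. V = [p*·0.0000 + (1−p*)·0.0000]/1 = 0.0000. B = V − Δ·S = 0.0000.
(3,1): S=122.0178. Δ = (V_up−V_dn)/(S_up−S_dn) = (0.0000−0.0000)/(179.3662−96.3941) = 0.0000. V = [p*·0.0000 + (1−p*)·0.0000]/1 = 0.0000. B = V − Δ·S = 0.0000.
(3,2): S=227.0458. Δ = (V_up−V_dn)/(S_up−S_dn) = (116.6173−0.0000)/(333.7573−179.3662) = 0.7553. V = [p*·116.6173 + (1−p*)·0.0000]/1 = 36.0142. B = V − Δ·S = -135.4818.
(3,3): S=422.4776. Δ = (V_up−V_dn)/(S_up−S_dn) = (403.9020−116.6173)/(621.0420−333.7573) = 1.0000. V = [p*·403.9020 + (1−p*)·116.6173]/1 = 205.3376. B = V − Δ·S = -217.1400.
(2,0): S=83.0053. Δ = (V_up−V_dn)/(S_up−S_dn) = (0.0000−0.0000)/(122.0178−65.5742) = 0.0000. V = [p*·0.0000 + (1−p*)·0.0000]/1 = 0.0000. B = V − Δ·S = 0.0000.
(2,1): S=154.4529. Δ = (V_up−V_dn)/(S_up−S_dn) = (36.0142−0.0000)/(227.0458−122.0178) = 0.3429. V = [p*·36.0142 + (1−p*)·0.0000]/1 = 11.1220. B = V − Δ·S = -41.8400.
(2,2): S=287.3997. Δ = (V_up−V_dn)/(S_up−S_dn) = (205.3376−36.0142)/(422.4776−227.0458) = 0.8664. V = [p*·205.3376 + (1−p*)·36.0142]/1 = 88.3052. B = V − Δ·S = -160.6998.
(1,0): S=105.0700. Δ = (V_up−V_dn)/(S_up−S_dn) = (11.1220−0.0000)/(154.4529−83.0053) = 0.1557. V = [p*·11.1220 + (1−p*)·0.0000]/1 = 3.4347. B = V − Δ·S = -12.9212.
(1,1): S=195.5100. Δ = (V_up−V_dn)/(S_up−S_dn) = (88.3052−11.1220)/(287.3997−154.4529) = 0.5806. V = [p*·88.3052 + (1−p*)·11.1220]/1 = 34.9580. B = V − Δ·S = -78.5467.
(0,0): S=133.0000. Δ = (V_up−V_dn)/(S_up−S_dn) = (34.9580−3.4347)/(195.5100−105.0700) = 0.3486. V = [p*·34.9580 + (1−p*)·3.4347]/1 = 13.1699. B = V − Δ·S = -33.1879.
The time-0 hedge costs 13.1699, which is the no-arbitrage price.

(0,0): Delta=0.3486 Bond=-33.1879
(1,0): Delta=0.1557 Bond=-12.9212
(1,1): Delta=0.5806 Bond=-78.5467
(2,0): Delta=0.0000 Bond=0.0000
(2,1): Delta=0.3429 Bond=-41.8400
(2,2): Delta=0.8664 Bond=-160.6998
(3,0): Delta=0.0000 Bond=0.0000
(3,1): Delta=0.0000 Bond=0.0000
(3,2): Delta=0.7553 Bond=-135.4818
(3,3): Delta=1.0000 Bond=-217.1400
V0=13.1699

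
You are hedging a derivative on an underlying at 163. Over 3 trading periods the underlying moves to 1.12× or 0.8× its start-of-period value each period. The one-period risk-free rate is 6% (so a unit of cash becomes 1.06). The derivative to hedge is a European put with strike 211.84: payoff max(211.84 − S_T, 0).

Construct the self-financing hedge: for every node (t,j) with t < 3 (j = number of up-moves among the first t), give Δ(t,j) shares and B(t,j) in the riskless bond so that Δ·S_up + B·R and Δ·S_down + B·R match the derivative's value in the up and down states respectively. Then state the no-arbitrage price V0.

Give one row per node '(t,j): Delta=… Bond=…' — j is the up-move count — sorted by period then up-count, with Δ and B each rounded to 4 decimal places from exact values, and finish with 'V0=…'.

Risk-neutral probability p* = (R−d)/(u−d) = (1.06−0.8)/(1.12−0.8) = 0.8125.
At expiry t=3: V(3,0)=128.3840, V(3,1)=95.0016, V(3,2)=48.2662, V(3,3)=0.0000
Node (2,0) S=104.3200: V=(p*·95.0016+(1−p*)·128.3840)/1.06=95.5291; Δ=(95.0016−128.3840)/(116.8384−83.4560)=-1.0000; B=V−Δ·S=199.8491
Node (2,1) S=146.0480: V=(p*·48.2662+(1−p*)·95.0016)/1.06=53.8011; Δ=(48.2662−95.0016)/(163.5738−116.8384)=-1.0000; B=V−Δ·S=199.8491
Node (2,2) S=204.4672: V=(p*·0.0000+(1−p*)·48.2662)/1.06=8.5377; Δ=(0.0000−48.2662)/(229.0033−163.5738)=-0.7377; B=V−Δ·S=159.3697
Node (1,0) S=130.4000: V=(p*·53.8011+(1−p*)·95.5291)/1.06=58.1368; Δ=(53.8011−95.5291)/(146.0480−104.3200)=-1.0000; B=V−Δ·S=188.5368
Node (1,1) S=182.5600: V=(p*·8.5377+(1−p*)·53.8011)/1.06=16.0609; Δ=(8.5377−53.8011)/(204.4672−146.0480)=-0.7748; B=V−Δ·S=157.5090
Node (0,0) S=163.0000: V=(p*·16.0609+(1−p*)·58.1368)/1.06=22.5945; Δ=(16.0609−58.1368)/(182.5600−130.4000)=-0.8067; B=V−Δ·S=154.0818
Check: Δ(0,0)·S0 + B(0,0) = 22.5945 = V0.

(0,0): Delta=-0.8067 Bond=154.0818
(1,0): Delta=-1.0000 Bond=188.5368
(1,1): Delta=-0.7748 Bond=157.5090
(2,0): Delta=-1.0000 Bond=199.8491
(2,1): Delta=-1.0000 Bond=199.8491
(2,2): Delta=-0.7377 Bond=159.3697
V0=22.5945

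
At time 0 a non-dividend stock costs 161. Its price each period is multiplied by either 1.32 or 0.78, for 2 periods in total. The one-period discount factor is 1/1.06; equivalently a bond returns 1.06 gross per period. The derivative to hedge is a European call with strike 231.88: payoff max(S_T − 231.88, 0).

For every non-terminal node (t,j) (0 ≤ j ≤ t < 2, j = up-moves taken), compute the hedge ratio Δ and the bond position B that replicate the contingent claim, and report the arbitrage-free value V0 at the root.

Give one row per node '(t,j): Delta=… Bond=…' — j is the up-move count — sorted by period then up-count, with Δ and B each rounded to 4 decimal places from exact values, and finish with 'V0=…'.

No-arbitrage ⇒ martingale measure with p* = (R−d)/(u−d) = 0.5185.
Terminal payoffs: V(2,0)=0.0000, V(2,1)=0.0000, V(2,2)=48.6464
(1,0): S=125.5800. Δ = (V_up−V_dn)/(S_up−S_dn) = (0.0000−0.0000)/(165.7656−97.9524) = 0.0000. V = [p*·0.0000 + (1−p*)·0.0000]/1.06 = 0.0000. B = V − Δ·S = 0.0000.
(1,1): S=212.5200. Δ = (V_up−V_dn)/(S_up−S_dn) = (48.6464−0.0000)/(280.5264−165.7656) = 0.4239. V = [p*·48.6464 + (1−p*)·0.0000]/1.06 = 23.7963. B = V − Δ·S = -66.2896.
(0,0): S=161.0000. Δ = (V_up−V_dn)/(S_up−S_dn) = (23.7963−0.0000)/(212.5200−125.5800) = 0.2737. V = [p*·23.7963 + (1−p*)·0.0000]/1.06 = 11.6404. B = V − Δ·S = -32.4268.
The time-0 hedge costs 11.6404, which is the no-arbitrage price.

(0,0): Delta=0.2737 Bond=-32.4268
(1,0): Delta=0.0000 Bond=0.0000
(1,1): Delta=0.4239 Bond=-66.2896
V0=11.6404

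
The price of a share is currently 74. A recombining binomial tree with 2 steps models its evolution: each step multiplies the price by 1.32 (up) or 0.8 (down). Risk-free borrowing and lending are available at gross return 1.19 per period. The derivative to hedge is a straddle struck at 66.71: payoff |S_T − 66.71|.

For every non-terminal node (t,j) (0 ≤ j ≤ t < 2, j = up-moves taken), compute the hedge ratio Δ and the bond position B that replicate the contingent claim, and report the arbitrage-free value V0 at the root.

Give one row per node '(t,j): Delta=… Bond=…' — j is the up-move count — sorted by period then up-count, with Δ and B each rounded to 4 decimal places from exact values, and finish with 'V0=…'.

The replicating-portfolio and risk-neutral prices coincide; use p* = (1.19−0.8)/(1.32−0.8) = 0.7500 for the latter.
Terminal payoffs: V(2,0)=19.3500, V(2,1)=11.4340, V(2,2)=62.2276
(1,0): S=59.2000. Δ = (V_up−V_dn)/(S_up−S_dn) = (11.4340−19.3500)/(78.1440−47.3600) = -0.2571. V = [p*·11.4340 + (1−p*)·19.3500]/1.19 = 11.2714. B = V − Δ·S = 26.4945.
(1,1): S=97.6800. Δ = (V_up−V_dn)/(S_up−S_dn) = (62.2276−11.4340)/(128.9376−78.1440) = 1.0000. V = [p*·62.2276 + (1−p*)·11.4340]/1.19 = 41.6212. B = V − Δ·S = -56.0588.
(0,0): S=74.0000. Δ = (V_up−V_dn)/(S_up−S_dn) = (41.6212−11.2714)/(97.6800−59.2000) = 0.7887. V = [p*·41.6212 + (1−p*)·11.2714]/1.19 = 28.5998. B = V − Δ·S = -29.7651.
Self-financing check: at every node Δ·S+B equals the discounted successor values.

(0,0): Delta=0.7887 Bond=-29.7651
(1,0): Delta=-0.2571 Bond=26.4945
(1,1): Delta=1.0000 Bond=-56.0588
V0=28.5998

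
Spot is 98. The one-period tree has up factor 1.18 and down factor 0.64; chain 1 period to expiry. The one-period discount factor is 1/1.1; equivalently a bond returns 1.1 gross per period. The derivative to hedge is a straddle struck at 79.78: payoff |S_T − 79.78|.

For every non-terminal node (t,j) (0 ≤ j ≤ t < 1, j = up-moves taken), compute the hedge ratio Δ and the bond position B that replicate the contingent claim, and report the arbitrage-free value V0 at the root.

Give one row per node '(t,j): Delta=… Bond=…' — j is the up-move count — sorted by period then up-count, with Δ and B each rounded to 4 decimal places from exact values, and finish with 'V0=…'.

Risk-neutral probability p* = (R−d)/(u−d) = (1.1−0.64)/(1.18−0.64) = 0.8519.
At expiry t=1: V(1,0)=17.0600, V(1,1)=35.8600
  t=0,j=0: stock 98.0000 → up 115.6400 (V=35.8600), down 62.7200 (V=17.0600). Price 30.0680; hedge Δ=0.3553, bond B=-4.7468.
Check: Δ(0,0)·S0 + B(0,0) = 30.0680 = V0.

(0,0): Delta=0.3553 Bond=-4.7468
V0=30.0680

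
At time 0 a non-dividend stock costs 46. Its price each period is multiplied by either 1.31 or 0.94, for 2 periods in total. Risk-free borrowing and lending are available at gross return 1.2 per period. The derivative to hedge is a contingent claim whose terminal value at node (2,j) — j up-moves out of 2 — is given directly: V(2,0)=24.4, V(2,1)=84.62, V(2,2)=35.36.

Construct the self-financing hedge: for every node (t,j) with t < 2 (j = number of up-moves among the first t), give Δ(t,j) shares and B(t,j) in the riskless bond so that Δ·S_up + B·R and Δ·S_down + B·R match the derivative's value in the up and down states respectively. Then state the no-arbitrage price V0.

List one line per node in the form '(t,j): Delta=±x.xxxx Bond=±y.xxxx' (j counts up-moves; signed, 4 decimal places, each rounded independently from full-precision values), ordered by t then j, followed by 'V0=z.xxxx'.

(0,0): Delta=-0.8182 Bond=75.8153
(1,0): Delta=3.7640 Bond=-107.1595
(1,1): Delta=-2.2093 Bond=174.8059
V0=38.1759

No-arbitrage ⇒ martingale measure with p* = (R−d)/(u−d) = 0.7027.
Payoff layer (t=2): V(2,0)=24.4000, V(2,1)=84.6200, V(2,2)=35.3600
  t=1,j=0: stock 43.2400 → up 56.6444 (V=84.6200), down 40.6456 (V=24.4000). Price 55.5973; hedge Δ=3.7640, bond B=-107.1595.
  t=1,j=1: stock 60.2600 → up 78.9406 (V=35.3600), down 56.6444 (V=84.6200). Price 41.6707; hedge Δ=-2.2093, bond B=174.8059.
  t=0,j=0: stock 46.0000 → up 60.2600 (V=41.6707), down 43.2400 (V=55.5973). Price 38.1759; hedge Δ=-0.8182, bond B=75.8153.
Check: Δ(0,0)·S0 + B(0,0) = 38.1759 = V0.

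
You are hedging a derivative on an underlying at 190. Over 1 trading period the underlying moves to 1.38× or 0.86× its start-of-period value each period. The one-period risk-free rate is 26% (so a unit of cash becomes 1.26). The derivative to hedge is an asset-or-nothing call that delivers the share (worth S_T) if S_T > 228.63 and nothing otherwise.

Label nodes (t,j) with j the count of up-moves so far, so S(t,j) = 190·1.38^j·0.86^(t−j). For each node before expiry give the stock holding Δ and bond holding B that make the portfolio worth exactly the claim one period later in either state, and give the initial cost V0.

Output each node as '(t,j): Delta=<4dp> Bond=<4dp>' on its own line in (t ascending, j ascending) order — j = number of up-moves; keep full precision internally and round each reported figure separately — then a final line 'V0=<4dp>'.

Since d<R<u, set p* = (R−d)/(u−d) = 0.7692; price each node as the discounted p*-expectation of its children.
Terminal payoffs: V(1,0)=0.0000, V(1,1)=262.2000
(0,0): S=190.0000. Δ = (V_up−V_dn)/(S_up−S_dn) = (262.2000−0.0000)/(262.2000−163.4000) = 2.6538. V = [p*·262.2000 + (1−p*)·0.0000]/1.26 = 160.0733. B = V − Δ·S = -344.1575.
Each (Δ,B) replicates both successor values, so the strategy is self-financing and V0 is arbitrage-free.

(0,0): Delta=2.6538 Bond=-344.1575
V0=160.0733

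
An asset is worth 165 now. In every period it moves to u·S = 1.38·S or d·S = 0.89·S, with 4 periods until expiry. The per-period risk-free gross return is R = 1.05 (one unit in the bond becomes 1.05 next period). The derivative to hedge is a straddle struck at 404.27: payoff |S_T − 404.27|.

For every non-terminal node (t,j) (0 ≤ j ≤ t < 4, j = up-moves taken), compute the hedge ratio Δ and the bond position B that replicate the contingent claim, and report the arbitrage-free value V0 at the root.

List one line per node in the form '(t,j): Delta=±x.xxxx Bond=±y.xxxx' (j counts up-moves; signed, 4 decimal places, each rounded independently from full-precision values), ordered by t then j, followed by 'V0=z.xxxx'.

(0,0): Delta=-0.8556 Bond=312.3936
(1,0): Delta=-1.0000 Bond=349.2236
(1,1): Delta=-0.6634 Bond=284.2670
(2,0): Delta=-1.0000 Bond=366.6848
(2,1): Delta=-1.0000 Bond=366.6848
(2,2): Delta=-0.2158 Bond=157.8087
(3,0): Delta=-1.0000 Bond=385.0190
(3,1): Delta=-1.0000 Bond=385.0190
(3,2): Delta=-1.0000 Bond=385.0190
(3,3): Delta=0.8274 Bond=-286.6481
V0=171.2254

The replicating-portfolio and risk-neutral prices coincide; use p* = (1.05−0.89)/(1.38−0.89) = 0.3265 for the latter.
Terminal values V(4,·): V(4,0)=300.7453, V(4,1)=243.7486, V(4,2)=155.3716, V(4,3)=18.3376, V(4,4)=194.1420
Node (3,0) S=116.3199: V=(p*·243.7486+(1−p*)·300.7453)/1.05=268.6992; Δ=(243.7486−300.7453)/(160.5214−103.5247)=-1.0000; B=V−Δ·S=385.0190
Node (3,1) S=180.3612: V=(p*·155.3716+(1−p*)·243.7486)/1.05=204.6579; Δ=(155.3716−243.7486)/(248.8984−160.5214)=-1.0000; B=V−Δ·S=385.0190
Node (3,2) S=279.6611: V=(p*·18.3376+(1−p*)·155.3716)/1.05=105.3579; Δ=(18.3376−155.3716)/(385.9324−248.8984)=-1.0000; B=V−Δ·S=385.0190
Node (3,3) S=433.6319: V=(p*·194.1420+(1−p*)·18.3376)/1.05=72.1363; Δ=(194.1420−18.3376)/(598.4120−385.9324)=0.8274; B=V−Δ·S=-286.6481
Node (2,0) S=130.6965: V=(p*·204.6579+(1−p*)·268.6992)/1.05=235.9883; Δ=(204.6579−268.6992)/(180.3612−116.3199)=-1.0000; B=V−Δ·S=366.6848
Node (2,1) S=202.6530: V=(p*·105.3579+(1−p*)·204.6579)/1.05=164.0318; Δ=(105.3579−204.6579)/(279.6611−180.3612)=-1.0000; B=V−Δ·S=366.6848
Node (2,2) S=314.2260: V=(p*·72.1363+(1−p*)·105.3579)/1.05=90.0096; Δ=(72.1363−105.3579)/(433.6319−279.6611)=-0.2158; B=V−Δ·S=157.8087
Node (1,0) S=146.8500: V=(p*·164.0318+(1−p*)·235.9883)/1.05=202.3736; Δ=(164.0318−235.9883)/(202.6530−130.6965)=-1.0000; B=V−Δ·S=349.2236
Node (1,1) S=227.7000: V=(p*·90.0096+(1−p*)·164.0318)/1.05=133.2012; Δ=(90.0096−164.0318)/(314.2260−202.6530)=-0.6634; B=V−Δ·S=284.2670
Node (0,0) S=165.0000: V=(p*·133.2012+(1−p*)·202.3736)/1.05=171.2254; Δ=(133.2012−202.3736)/(227.7000−146.8500)=-0.8556; B=V−Δ·S=312.3936
Check: Δ(0,0)·S0 + B(0,0) = 171.2254 = V0.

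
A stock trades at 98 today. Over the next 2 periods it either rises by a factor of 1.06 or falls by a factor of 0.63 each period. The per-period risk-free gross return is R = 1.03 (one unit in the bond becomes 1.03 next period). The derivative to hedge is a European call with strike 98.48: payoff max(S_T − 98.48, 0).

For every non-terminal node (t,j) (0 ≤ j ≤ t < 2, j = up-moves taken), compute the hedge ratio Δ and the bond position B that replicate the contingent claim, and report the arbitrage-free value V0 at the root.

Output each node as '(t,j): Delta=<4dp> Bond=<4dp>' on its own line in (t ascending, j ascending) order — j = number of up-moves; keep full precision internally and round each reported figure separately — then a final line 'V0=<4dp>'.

(0,0): Delta=0.2493 Bond=-14.9442
(1,0): Delta=0.0000 Bond=0.0000
(1,1): Delta=0.2604 Bond=-16.5470
V0=9.4884

Under the risk-neutral measure, an up-move has probability p* = (R−d)/(u−d) = 0.9302 and values discount at R = 1.03.
Terminal payoffs: V(2,0)=0.0000, V(2,1)=0.0000, V(2,2)=11.6328
(1,0): S=61.7400. Δ = (V_up−V_dn)/(S_up−S_dn) = (0.0000−0.0000)/(65.4444−38.8962) = 0.0000. V = [p*·0.0000 + (1−p*)·0.0000]/1.03 = 0.0000. B = V − Δ·S = 0.0000.
(1,1): S=103.8800. Δ = (V_up−V_dn)/(S_up−S_dn) = (11.6328−0.0000)/(110.1128−65.4444) = 0.2604. V = [p*·11.6328 + (1−p*)·0.0000]/1.03 = 10.5060. B = V − Δ·S = -16.5470.
(0,0): S=98.0000. Δ = (V_up−V_dn)/(S_up−S_dn) = (10.5060−0.0000)/(103.8800−61.7400) = 0.2493. V = [p*·10.5060 + (1−p*)·0.0000]/1.03 = 9.4884. B = V − Δ·S = -14.9442.
Self-financing check: at every node Δ·S+B equals the discounted successor values.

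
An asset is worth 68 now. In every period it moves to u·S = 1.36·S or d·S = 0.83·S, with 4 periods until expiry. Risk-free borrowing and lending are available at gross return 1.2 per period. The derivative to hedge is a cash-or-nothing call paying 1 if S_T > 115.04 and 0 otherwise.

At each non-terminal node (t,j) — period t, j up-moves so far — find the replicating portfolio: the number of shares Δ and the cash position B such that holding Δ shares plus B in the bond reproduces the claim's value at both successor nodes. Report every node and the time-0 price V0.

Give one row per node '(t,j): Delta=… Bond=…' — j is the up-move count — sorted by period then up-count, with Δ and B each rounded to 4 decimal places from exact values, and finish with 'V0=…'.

Risk-neutral probability p* = (R−d)/(u−d) = (1.2−0.83)/(1.36−0.83) = 0.6981.
At expiry t=4: V(4,0)=0.0000, V(4,1)=0.0000, V(4,2)=0.0000, V(4,3)=1.0000, V(4,4)=1.0000
  t=3,j=0: stock 38.8815 → up 52.8789 (V=0.0000), down 32.2717 (V=0.0000). Price 0.0000; hedge Δ=0.0000, bond B=0.0000.
  t=3,j=1: stock 63.7095 → up 86.6449 (V=0.0000), down 52.8789 (V=0.0000). Price 0.0000; hedge Δ=0.0000, bond B=0.0000.
  t=3,j=2: stock 104.3914 → up 141.9723 (V=1.0000), down 86.6449 (V=0.0000). Price 0.5818; hedge Δ=0.0181, bond B=-1.3050.
  t=3,j=3: stock 171.0510 → up 232.6294 (V=1.0000), down 141.9723 (V=1.0000). Price 0.8333; hedge Δ=0.0000, bond B=0.8333.
  t=2,j=0: stock 46.8452 → up 63.7095 (V=0.0000), down 38.8815 (V=0.0000). Price 0.0000; hedge Δ=0.0000, bond B=0.0000.
  t=2,j=1: stock 76.7584 → up 104.3914 (V=0.5818), down 63.7095 (V=0.0000). Price 0.3384; hedge Δ=0.0143, bond B=-0.7592.
  t=2,j=2: stock 125.7728 → up 171.0510 (V=0.8333), down 104.3914 (V=0.5818). Price 0.6312; hedge Δ=0.0038, bond B=0.1565.
  t=1,j=0: stock 56.4400 → up 76.7584 (V=0.3384), down 46.8452 (V=0.0000). Price 0.1969; hedge Δ=0.0113, bond B=-0.4417.
  t=1,j=1: stock 92.4800 → up 125.7728 (V=0.6312), down 76.7584 (V=0.3384). Price 0.4523; hedge Δ=0.0060, bond B=-0.1000.
  t=0,j=0: stock 68.0000 → up 92.4800 (V=0.4523), down 56.4400 (V=0.1969). Price 0.3127; hedge Δ=0.0071, bond B=-0.1693.
The time-0 hedge costs 0.3127, which is the no-arbitrage price.

(0,0): Delta=0.0071 Bond=-0.1693
(1,0): Delta=0.0113 Bond=-0.4417
(1,1): Delta=0.0060 Bond=-0.1000
(2,0): Delta=0.0000 Bond=0.0000
(2,1): Delta=0.0143 Bond=-0.7592
(2,2): Delta=0.0038 Bond=0.1565
(3,0): Delta=0.0000 Bond=0.0000
(3,1): Delta=0.0000 Bond=0.0000
(3,2): Delta=0.0181 Bond=-1.3050
(3,3): Delta=0.0000 Bond=0.8333
V0=0.3127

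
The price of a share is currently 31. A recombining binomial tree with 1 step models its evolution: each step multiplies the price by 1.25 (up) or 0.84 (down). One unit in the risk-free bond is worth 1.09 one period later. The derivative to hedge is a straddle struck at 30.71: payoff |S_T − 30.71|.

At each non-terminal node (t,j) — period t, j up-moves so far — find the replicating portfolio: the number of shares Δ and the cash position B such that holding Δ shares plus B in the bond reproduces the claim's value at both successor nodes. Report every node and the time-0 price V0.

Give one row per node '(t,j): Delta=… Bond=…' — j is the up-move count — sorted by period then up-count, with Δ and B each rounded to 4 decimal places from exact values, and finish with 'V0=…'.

(0,0): Delta=0.2651 Bond=-2.0499
V0=6.1696

Since d<R<u, set p* = (R−d)/(u−d) = 0.6098; price each node as the discounted p*-expectation of its children.
Terminal values V(1,·): V(1,0)=4.6700, V(1,1)=8.0400
(0,0): S=31.0000. Δ = (V_up−V_dn)/(S_up−S_dn) = (8.0400−4.6700)/(38.7500−26.0400) = 0.2651. V = [p*·8.0400 + (1−p*)·4.6700]/1.09 = 6.1696. B = V − Δ·S = -2.0499.
Check: Δ(0,0)·S0 + B(0,0) = 6.1696 = V0.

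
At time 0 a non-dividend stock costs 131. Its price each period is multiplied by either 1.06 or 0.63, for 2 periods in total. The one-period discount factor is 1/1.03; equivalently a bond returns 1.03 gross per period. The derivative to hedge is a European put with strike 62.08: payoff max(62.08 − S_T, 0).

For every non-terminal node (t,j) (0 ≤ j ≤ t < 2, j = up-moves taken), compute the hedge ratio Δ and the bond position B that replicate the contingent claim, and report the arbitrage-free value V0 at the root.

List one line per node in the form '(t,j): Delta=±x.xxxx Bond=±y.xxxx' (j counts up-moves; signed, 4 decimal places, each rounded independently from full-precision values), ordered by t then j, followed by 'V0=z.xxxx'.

(0,0): Delta=-0.0121 Bond=1.6351
(1,0): Delta=-0.2842 Bond=24.1392
(1,1): Delta=0.0000 Bond=0.0000
V0=0.0463

Risk-neutral probability p* = (R−d)/(u−d) = (1.03−0.63)/(1.06−0.63) = 0.9302.
Payoff layer (t=2): V(2,0)=10.0861, V(2,1)=0.0000, V(2,2)=0.0000
  t=1,j=0: stock 82.5300 → up 87.4818 (V=0.0000), down 51.9939 (V=10.0861). Price 0.6832; hedge Δ=-0.2842, bond B=24.1392.
  t=1,j=1: stock 138.8600 → up 147.1916 (V=0.0000), down 87.4818 (V=0.0000). Price 0.0000; hedge Δ=0.0000, bond B=0.0000.
  t=0,j=0: stock 131.0000 → up 138.8600 (V=0.0000), down 82.5300 (V=0.6832). Price 0.0463; hedge Δ=-0.0121, bond B=1.6351.
Self-financing check: at every node Δ·S+B equals the discounted successor values.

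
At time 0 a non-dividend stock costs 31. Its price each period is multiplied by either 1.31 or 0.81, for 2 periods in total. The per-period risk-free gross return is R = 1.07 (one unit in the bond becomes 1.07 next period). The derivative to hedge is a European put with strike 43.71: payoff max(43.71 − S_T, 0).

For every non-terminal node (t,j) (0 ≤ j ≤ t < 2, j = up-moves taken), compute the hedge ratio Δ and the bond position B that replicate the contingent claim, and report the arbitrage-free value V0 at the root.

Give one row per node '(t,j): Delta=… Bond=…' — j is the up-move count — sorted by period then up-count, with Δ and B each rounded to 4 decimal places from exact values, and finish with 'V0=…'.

(0,0): Delta=-0.7025 Bond=31.1961
(1,0): Delta=-1.0000 Bond=40.8505
(1,1): Delta=-0.5327 Bond=26.4838
V0=9.4191

Since d<R<u, set p* = (R−d)/(u−d) = 0.5200; price each node as the discounted p*-expectation of its children.
Terminal payoffs: V(2,0)=23.3709, V(2,1)=10.8159, V(2,2)=0.0000
Node (1,0) S=25.1100: V=(p*·10.8159+(1−p*)·23.3709)/1.07=15.7405; Δ=(10.8159−23.3709)/(32.8941−20.3391)=-1.0000; B=V−Δ·S=40.8505
Node (1,1) S=40.6100: V=(p*·0.0000+(1−p*)·10.8159)/1.07=4.8520; Δ=(0.0000−10.8159)/(53.1991−32.8941)=-0.5327; B=V−Δ·S=26.4838
Node (0,0) S=31.0000: V=(p*·4.8520+(1−p*)·15.7405)/1.07=9.4191; Δ=(4.8520−15.7405)/(40.6100−25.1100)=-0.7025; B=V−Δ·S=31.1961
Root portfolio cost Δ·31+B reproduces V0=9.4191.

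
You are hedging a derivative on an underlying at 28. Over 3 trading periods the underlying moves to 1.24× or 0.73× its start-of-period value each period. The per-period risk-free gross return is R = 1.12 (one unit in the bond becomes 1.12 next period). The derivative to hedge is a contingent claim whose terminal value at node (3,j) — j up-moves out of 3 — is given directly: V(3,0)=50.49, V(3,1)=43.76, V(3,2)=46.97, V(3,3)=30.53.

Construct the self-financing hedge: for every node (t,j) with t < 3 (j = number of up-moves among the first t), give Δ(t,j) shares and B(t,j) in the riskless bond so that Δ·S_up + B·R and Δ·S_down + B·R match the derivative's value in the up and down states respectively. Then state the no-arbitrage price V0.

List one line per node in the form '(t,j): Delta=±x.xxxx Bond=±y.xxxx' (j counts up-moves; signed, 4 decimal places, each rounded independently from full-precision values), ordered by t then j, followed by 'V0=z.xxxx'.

No-arbitrage ⇒ martingale measure with p* = (R−d)/(u−d) = 0.7647.
Payoff layer (t=3): V(3,0)=50.4900, V(3,1)=43.7600, V(3,2)=46.9700, V(3,3)=30.5300
(2,0): S=14.9212. Δ = (V_up−V_dn)/(S_up−S_dn) = (43.7600−50.4900)/(18.5023−10.8925) = -0.8844. V = [p*·43.7600 + (1−p*)·50.4900]/1.12 = 40.4853. B = V − Δ·S = 53.6814.
(2,1): S=25.3456. Δ = (V_up−V_dn)/(S_up−S_dn) = (46.9700−43.7600)/(31.4285−18.5023) = 0.2483. V = [p*·46.9700 + (1−p*)·43.7600]/1.12 = 41.2631. B = V − Δ·S = 34.9690.
(2,2): S=43.0528. Δ = (V_up−V_dn)/(S_up−S_dn) = (30.5300−46.9700)/(53.3855−31.4285) = -0.7487. V = [p*·30.5300 + (1−p*)·46.9700]/1.12 = 30.7127. B = V − Δ·S = 62.9480.
(1,0): S=20.4400. Δ = (V_up−V_dn)/(S_up−S_dn) = (41.2631−40.4853)/(25.3456−14.9212) = 0.0746. V = [p*·41.2631 + (1−p*)·40.4853]/1.12 = 36.6787. B = V − Δ·S = 35.1535.
(1,1): S=34.7200. Δ = (V_up−V_dn)/(S_up−S_dn) = (30.7127−41.2631)/(43.0528−25.3456) = -0.5958. V = [p*·30.7127 + (1−p*)·41.2631]/1.12 = 29.6385. B = V − Δ·S = 50.3256.
(0,0): S=28.0000. Δ = (V_up−V_dn)/(S_up−S_dn) = (29.6385−36.6787)/(34.7200−20.4400) = -0.4930. V = [p*·29.6385 + (1−p*)·36.6787]/1.12 = 27.9420. B = V − Δ·S = 41.7462.
The time-0 hedge costs 27.9420, which is the no-arbitrage price.

(0,0): Delta=-0.4930 Bond=41.7462
(1,0): Delta=0.0746 Bond=35.1535
(1,1): Delta=-0.5958 Bond=50.3256
(2,0): Delta=-0.8844 Bond=53.6814
(2,1): Delta=0.2483 Bond=34.9690
(2,2): Delta=-0.7487 Bond=62.9480
V0=27.9420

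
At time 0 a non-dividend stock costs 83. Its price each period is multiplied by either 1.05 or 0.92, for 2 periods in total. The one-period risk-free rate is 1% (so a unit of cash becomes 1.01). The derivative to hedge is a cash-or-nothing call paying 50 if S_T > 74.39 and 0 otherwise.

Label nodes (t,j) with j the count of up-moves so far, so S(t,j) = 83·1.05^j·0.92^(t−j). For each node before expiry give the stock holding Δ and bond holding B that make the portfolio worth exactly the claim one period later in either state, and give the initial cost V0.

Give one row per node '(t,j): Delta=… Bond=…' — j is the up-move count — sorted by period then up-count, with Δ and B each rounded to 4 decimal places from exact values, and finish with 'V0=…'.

Risk-neutral probability p* = (R−d)/(u−d) = (1.01−0.92)/(1.05−0.92) = 0.6923.
Terminal values V(2,·): V(2,0)=0.0000, V(2,1)=50.0000, V(2,2)=50.0000
Node (1,0) S=76.3600: V=(p*·50.0000+(1−p*)·0.0000)/1.01=34.2727; Δ=(50.0000−0.0000)/(80.1780−70.2512)=5.0369; B=V−Δ·S=-350.3427
Node (1,1) S=87.1500: V=(p*·50.0000+(1−p*)·50.0000)/1.01=49.5050; Δ=(50.0000−50.0000)/(91.5075−80.1780)=0.0000; B=V−Δ·S=49.5050
Node (0,0) S=83.0000: V=(p*·49.5050+(1−p*)·34.2727)/1.01=44.3743; Δ=(49.5050−34.2727)/(87.1500−76.3600)=1.4117; B=V−Δ·S=-72.7971
Self-financing check: at every node Δ·S+B equals the discounted successor values.

(0,0): Delta=1.4117 Bond=-72.7971
(1,0): Delta=5.0369 Bond=-350.3427
(1,1): Delta=0.0000 Bond=49.5050
V0=44.3743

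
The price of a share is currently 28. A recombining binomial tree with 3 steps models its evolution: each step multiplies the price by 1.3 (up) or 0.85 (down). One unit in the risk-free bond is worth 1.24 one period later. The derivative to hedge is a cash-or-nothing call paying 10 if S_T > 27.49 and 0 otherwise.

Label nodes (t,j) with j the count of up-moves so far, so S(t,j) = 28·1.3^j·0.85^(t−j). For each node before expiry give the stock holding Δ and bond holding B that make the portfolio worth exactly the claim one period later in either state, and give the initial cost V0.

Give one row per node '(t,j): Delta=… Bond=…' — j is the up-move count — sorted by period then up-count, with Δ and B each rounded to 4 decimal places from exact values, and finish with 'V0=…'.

(0,0): Delta=0.1193 Bond=1.6499
(1,0): Delta=0.6526 Bond=-10.6467
(1,1): Delta=0.0656 Bond=3.9985
(2,0): Delta=0.0000 Bond=0.0000
(2,1): Delta=0.7182 Bond=-15.2330
(2,2): Delta=0.0000 Bond=8.0645
V0=4.9900

No-arbitrage ⇒ martingale measure with p* = (R−d)/(u−d) = 0.8667.
Payoff layer (t=3): V(3,0)=0.0000, V(3,1)=0.0000, V(3,2)=10.0000, V(3,3)=10.0000
(2,0): S=20.2300. Δ = (V_up−V_dn)/(S_up−S_dn) = (0.0000−0.0000)/(26.2990−17.1955) = 0.0000. V = [p*·0.0000 + (1−p*)·0.0000]/1.24 = 0.0000. B = V − Δ·S = 0.0000.
(2,1): S=30.9400. Δ = (V_up−V_dn)/(S_up−S_dn) = (10.0000−0.0000)/(40.2220−26.2990) = 0.7182. V = [p*·10.0000 + (1−p*)·0.0000]/1.24 = 6.9892. B = V − Δ·S = -15.2330.
(2,2): S=47.3200. Δ = (V_up−V_dn)/(S_up−S_dn) = (10.0000−10.0000)/(61.5160−40.2220) = 0.0000. V = [p*·10.0000 + (1−p*)·10.0000]/1.24 = 8.0645. B = V − Δ·S = 8.0645.
(1,0): S=23.8000. Δ = (V_up−V_dn)/(S_up−S_dn) = (6.9892−0.0000)/(30.9400−20.2300) = 0.6526. V = [p*·6.9892 + (1−p*)·0.0000]/1.24 = 4.8850. B = V − Δ·S = -10.6467.
(1,1): S=36.4000. Δ = (V_up−V_dn)/(S_up−S_dn) = (8.0645−6.9892)/(47.3200−30.9400) = 0.0656. V = [p*·8.0645 + (1−p*)·6.9892]/1.24 = 6.3880. B = V − Δ·S = 3.9985.
(0,0): S=28.0000. Δ = (V_up−V_dn)/(S_up−S_dn) = (6.3880−4.8850)/(36.4000−23.8000) = 0.1193. V = [p*·6.3880 + (1−p*)·4.8850]/1.24 = 4.9900. B = V − Δ·S = 1.6499.
Self-financing check: at every node Δ·S+B equals the discounted successor values.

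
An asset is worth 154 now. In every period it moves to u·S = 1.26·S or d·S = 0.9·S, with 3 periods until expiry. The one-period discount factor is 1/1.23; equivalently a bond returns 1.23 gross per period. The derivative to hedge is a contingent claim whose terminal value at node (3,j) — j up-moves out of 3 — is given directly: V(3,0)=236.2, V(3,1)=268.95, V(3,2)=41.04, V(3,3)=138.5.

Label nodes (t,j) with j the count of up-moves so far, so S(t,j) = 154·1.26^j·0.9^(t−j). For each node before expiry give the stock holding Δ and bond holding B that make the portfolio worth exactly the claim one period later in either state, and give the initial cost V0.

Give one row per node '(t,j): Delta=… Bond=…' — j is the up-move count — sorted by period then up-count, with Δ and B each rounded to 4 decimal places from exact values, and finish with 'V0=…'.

Risk-neutral probability p* = (R−d)/(u−d) = (1.23−0.9)/(1.26−0.9) = 0.9167.
Payoff layer (t=3): V(3,0)=236.2000, V(3,1)=268.9500, V(3,2)=41.0400, V(3,3)=138.5000
(2,0): S=124.7400. Δ = (V_up−V_dn)/(S_up−S_dn) = (268.9500−236.2000)/(157.1724−112.2660) = 0.7293. V = [p*·268.9500 + (1−p*)·236.2000]/1.23 = 216.4397. B = V − Δ·S = 125.4675.
(2,1): S=174.6360. Δ = (V_up−V_dn)/(S_up−S_dn) = (41.0400−268.9500)/(220.0414−157.1724) = -3.6252. V = [p*·41.0400 + (1−p*)·268.9500]/1.23 = 48.8069. B = V − Δ·S = 681.8902.
(2,2): S=244.4904. Δ = (V_up−V_dn)/(S_up−S_dn) = (138.5000−41.0400)/(308.0579−220.0414) = 1.1073. V = [p*·138.5000 + (1−p*)·41.0400]/1.23 = 105.9986. B = V − Δ·S = -164.7236.
(1,0): S=138.6000. Δ = (V_up−V_dn)/(S_up−S_dn) = (48.8069−216.4397)/(174.6360−124.7400) = -3.3596. V = [p*·48.8069 + (1−p*)·216.4397]/1.23 = 51.0377. B = V − Δ·S = 516.6843.
(1,1): S=194.0400. Δ = (V_up−V_dn)/(S_up−S_dn) = (105.9986−48.8069)/(244.4904−174.6360) = 0.8187. V = [p*·105.9986 + (1−p*)·48.8069]/1.23 = 82.3030. B = V − Δ·S = -76.5629.
(0,0): S=154.0000. Δ = (V_up−V_dn)/(S_up−S_dn) = (82.3030−51.0377)/(194.0400−138.6000) = 0.5639. V = [p*·82.3030 + (1−p*)·51.0377]/1.23 = 64.7947. B = V − Δ·S = -22.0534.
The time-0 hedge costs 64.7947, which is the no-arbitrage price.

(0,0): Delta=0.5639 Bond=-22.0534
(1,0): Delta=-3.3596 Bond=516.6843
(1,1): Delta=0.8187 Bond=-76.5629
(2,0): Delta=0.7293 Bond=125.4675
(2,1): Delta=-3.6252 Bond=681.8902
(2,2): Delta=1.1073 Bond=-164.7236
V0=64.7947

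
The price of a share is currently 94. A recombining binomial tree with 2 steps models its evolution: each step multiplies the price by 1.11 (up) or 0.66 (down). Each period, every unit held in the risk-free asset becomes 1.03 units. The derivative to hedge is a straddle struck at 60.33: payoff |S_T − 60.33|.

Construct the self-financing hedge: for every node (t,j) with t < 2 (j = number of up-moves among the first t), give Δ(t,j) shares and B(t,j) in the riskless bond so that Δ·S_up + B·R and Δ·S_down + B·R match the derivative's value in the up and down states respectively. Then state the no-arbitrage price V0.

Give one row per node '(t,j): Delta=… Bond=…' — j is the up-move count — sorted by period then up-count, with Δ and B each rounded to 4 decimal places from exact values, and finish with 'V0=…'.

Risk-neutral probability p* = (R−d)/(u−d) = (1.03−0.66)/(1.11−0.66) = 0.8222.
At expiry t=2: V(2,0)=19.3836, V(2,1)=8.5344, V(2,2)=55.4874
Node (1,0) S=62.0400: V=(p*·8.5344+(1−p*)·19.3836)/1.03=10.1584; Δ=(8.5344−19.3836)/(68.8644−40.9464)=-0.3886; B=V−Δ·S=34.2677
Node (1,1) S=104.3400: V=(p*·55.4874+(1−p*)·8.5344)/1.03=45.7672; Δ=(55.4874−8.5344)/(115.8174−68.8644)=1.0000; B=V−Δ·S=-58.5728
Node (0,0) S=94.0000: V=(p*·45.7672+(1−p*)·10.1584)/1.03=38.2881; Δ=(45.7672−10.1584)/(104.3400−62.0400)=0.8418; B=V−Δ·S=-40.8426
Self-financing check: at every node Δ·S+B equals the discounted successor values.

(0,0): Delta=0.8418 Bond=-40.8426
(1,0): Delta=-0.3886 Bond=34.2677
(1,1): Delta=1.0000 Bond=-58.5728
V0=38.2881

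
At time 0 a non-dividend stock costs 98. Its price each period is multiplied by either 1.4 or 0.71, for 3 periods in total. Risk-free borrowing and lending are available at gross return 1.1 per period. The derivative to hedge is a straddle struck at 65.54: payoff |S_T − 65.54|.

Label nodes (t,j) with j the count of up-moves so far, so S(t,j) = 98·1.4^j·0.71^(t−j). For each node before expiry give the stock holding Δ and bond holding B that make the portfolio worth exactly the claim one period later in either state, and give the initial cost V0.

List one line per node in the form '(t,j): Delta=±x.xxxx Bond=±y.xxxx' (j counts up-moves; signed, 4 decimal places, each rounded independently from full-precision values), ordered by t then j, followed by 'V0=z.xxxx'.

Since d<R<u, set p* = (R−d)/(u−d) = 0.5652; price each node as the discounted p*-expectation of its children.
Terminal values V(3,·): V(3,0)=30.4647, V(3,1)=3.6225, V(3,2)=70.8368, V(3,3)=203.3720
  t=2,j=0: stock 49.4018 → up 69.1625 (V=3.6225), down 35.0753 (V=30.4647). Price 13.9028; hedge Δ=-0.7875, bond B=52.8045.
  t=2,j=1: stock 97.4120 → up 136.3768 (V=70.8368), down 69.1625 (V=3.6225). Price 37.8302; hedge Δ=1.0000, bond B=-59.5818.
  t=2,j=2: stock 192.0800 → up 268.9120 (V=203.3720), down 136.3768 (V=70.8368). Price 132.4982; hedge Δ=1.0000, bond B=-59.5818.
  t=1,j=0: stock 69.5800 → up 97.4120 (V=37.8302), down 49.4018 (V=13.9028). Price 24.9336; hedge Δ=0.4984, bond B=-9.7438.
  t=1,j=1: stock 137.2000 → up 192.0800 (V=132.4982), down 97.4120 (V=37.8302). Price 83.0347; hedge Δ=1.0000, bond B=-54.1653.
  t=0,j=0: stock 98.0000 → up 137.2000 (V=83.0347), down 69.5800 (V=24.9336). Price 52.5212; hedge Δ=0.8592, bond B=-31.6833.
Self-financing check: at every node Δ·S+B equals the discounted successor values.

(0,0): Delta=0.8592 Bond=-31.6833
(1,0): Delta=0.4984 Bond=-9.7438
(1,1): Delta=1.0000 Bond=-54.1653
(2,0): Delta=-0.7875 Bond=52.8045
(2,1): Delta=1.0000 Bond=-59.5818
(2,2): Delta=1.0000 Bond=-59.5818
V0=52.5212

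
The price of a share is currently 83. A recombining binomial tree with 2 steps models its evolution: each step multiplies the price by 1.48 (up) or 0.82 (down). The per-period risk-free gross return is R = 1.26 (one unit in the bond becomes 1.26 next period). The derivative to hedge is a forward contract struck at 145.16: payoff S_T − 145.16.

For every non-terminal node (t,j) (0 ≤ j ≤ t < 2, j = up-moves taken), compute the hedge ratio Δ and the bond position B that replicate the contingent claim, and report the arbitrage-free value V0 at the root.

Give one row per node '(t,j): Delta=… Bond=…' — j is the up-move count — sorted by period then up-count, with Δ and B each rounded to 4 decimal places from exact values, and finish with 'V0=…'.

(0,0): Delta=1.0000 Bond=-91.4336
(1,0): Delta=1.0000 Bond=-115.2063
(1,1): Delta=1.0000 Bond=-115.2063
V0=-8.4336

Risk-neutral probability p* = (R−d)/(u−d) = (1.26−0.82)/(1.48−0.82) = 0.6667.
Terminal payoffs: V(2,0)=-89.3508, V(2,1)=-44.4312, V(2,2)=36.6432
Node (1,0) S=68.0600: V=(p*·-44.4312+(1−p*)·-89.3508)/1.26=-47.1463; Δ=(-44.4312−-89.3508)/(100.7288−55.8092)=1.0000; B=V−Δ·S=-115.2063
Node (1,1) S=122.8400: V=(p*·36.6432+(1−p*)·-44.4312)/1.26=7.6337; Δ=(36.6432−-44.4312)/(181.8032−100.7288)=1.0000; B=V−Δ·S=-115.2063
Node (0,0) S=83.0000: V=(p*·7.6337+(1−p*)·-47.1463)/1.26=-8.4336; Δ=(7.6337−-47.1463)/(122.8400−68.0600)=1.0000; B=V−Δ·S=-91.4336
The time-0 hedge costs -8.4336, which is the no-arbitrage price.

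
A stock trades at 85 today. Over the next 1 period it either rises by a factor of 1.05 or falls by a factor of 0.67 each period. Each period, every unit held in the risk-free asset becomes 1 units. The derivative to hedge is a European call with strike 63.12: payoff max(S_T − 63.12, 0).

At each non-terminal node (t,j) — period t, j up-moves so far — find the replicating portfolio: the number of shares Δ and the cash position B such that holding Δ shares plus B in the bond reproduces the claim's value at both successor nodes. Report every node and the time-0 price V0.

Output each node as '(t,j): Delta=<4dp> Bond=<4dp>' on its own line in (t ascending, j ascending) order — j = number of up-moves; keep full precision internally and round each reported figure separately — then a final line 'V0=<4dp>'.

Risk-neutral probability p* = (R−d)/(u−d) = (1−0.67)/(1.05−0.67) = 0.8684.
Terminal payoffs: V(1,0)=0.0000, V(1,1)=26.1300
(0,0): S=85.0000. Δ = (V_up−V_dn)/(S_up−S_dn) = (26.1300−0.0000)/(89.2500−56.9500) = 0.8090. V = [p*·26.1300 + (1−p*)·0.0000]/1 = 22.6918. B = V − Δ·S = -46.0713.
Each (Δ,B) replicates both successor values, so the strategy is self-financing and V0 is arbitrage-free.

(0,0): Delta=0.8090 Bond=-46.0713
V0=22.6918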